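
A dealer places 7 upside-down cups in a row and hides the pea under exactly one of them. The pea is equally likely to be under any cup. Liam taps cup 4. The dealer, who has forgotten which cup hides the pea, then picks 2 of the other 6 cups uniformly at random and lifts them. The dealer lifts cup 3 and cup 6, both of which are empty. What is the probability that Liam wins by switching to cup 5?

1/5

Condition on the true location of the pea.
If it is under any of cups 1, 2, 4, 5, and 7 (prior 1/7 each): the dealer picks exactly this set with probability 1/15 regardless, and none is the prize; weight (1/7)·(1/15) = 1/105 each.
If it is under either of cups 3 and 6 (prior 1/7 each): that cup was opened and seen not to hold the prize — ruled out; weight (1/7)·0 = 0 each.
The weights sum to 1/21.
So P(the pea under cup 5 | the dealer opened cup 3 and cup 6) = (1/105) / (1/21) = 1/5.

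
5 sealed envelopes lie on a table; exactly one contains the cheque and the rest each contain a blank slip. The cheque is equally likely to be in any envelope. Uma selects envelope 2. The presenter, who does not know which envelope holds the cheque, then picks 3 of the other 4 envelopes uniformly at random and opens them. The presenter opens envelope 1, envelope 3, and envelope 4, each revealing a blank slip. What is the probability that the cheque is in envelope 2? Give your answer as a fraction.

Because the presenter chose which envelopes to open without knowing where the cheque is, the choice is independent of the prize location. Learning that none of the 3 opened envelopes holds the cheque simply rules out those 3 locations and leaves the remaining 2 envelopes still equally likely by symmetry.
So P(the cheque in envelope 2) = 1/2.

1/2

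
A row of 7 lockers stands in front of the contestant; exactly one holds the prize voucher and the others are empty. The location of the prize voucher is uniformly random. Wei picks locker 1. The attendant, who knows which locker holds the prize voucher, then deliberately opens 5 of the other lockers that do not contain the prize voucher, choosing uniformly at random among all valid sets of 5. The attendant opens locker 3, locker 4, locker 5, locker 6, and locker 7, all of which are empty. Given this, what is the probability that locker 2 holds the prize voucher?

Condition on the true location of the prize voucher.
If it is in locker 1 (prior 1/7): the attendant has 6 equally likely choices, so probability 1/6; weight (1/7)·(1/6) = 1/42.
If it is in locker 2 (prior 1/7): the attendant has no choice, probability 1; weight (1/7)·1 = 1/7.
If it is in any of lockers 3, 4, 5, 6, and 7 (prior 1/7 each): that locker was opened and seen not to hold the prize — ruled out; weight (1/7)·0 = 0 each.
The weights sum to 1/6.
So P(the prize voucher in locker 2 | the attendant opened locker 3, locker 4, locker 5, locker 6, and locker 7) = (1/7) / (1/6) = 6/7.

6/7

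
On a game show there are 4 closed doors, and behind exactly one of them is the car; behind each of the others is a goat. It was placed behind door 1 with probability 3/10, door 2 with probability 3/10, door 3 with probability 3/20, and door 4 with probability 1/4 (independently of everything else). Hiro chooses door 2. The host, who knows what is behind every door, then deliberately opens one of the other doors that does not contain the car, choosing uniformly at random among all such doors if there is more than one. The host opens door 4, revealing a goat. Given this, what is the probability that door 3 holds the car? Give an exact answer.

3/13

Consider each possible location of the car in turn.
If it is behind door 1 (prior 3/10): the host has 2 equally likely choices, so probability 1/2; weight (3/10)·(1/2) = 3/20.
If it is behind door 2 (prior 3/10): the host has 3 equally likely choices, so probability 1/3; weight (3/10)·(1/3) = 1/10.
If it is behind door 3 (prior 3/20): the host has 2 equally likely choices, so probability 1/2; weight (3/20)·(1/2) = 3/40.
If it is behind door 4 (prior 1/4): the host opened door 4, so this case is ruled out; weight (1/4)·0 = 0.
The weights sum to 13/40.
So P(the car behind door 3 | the host opened door 4) = (3/40) / (13/40) = 3/13.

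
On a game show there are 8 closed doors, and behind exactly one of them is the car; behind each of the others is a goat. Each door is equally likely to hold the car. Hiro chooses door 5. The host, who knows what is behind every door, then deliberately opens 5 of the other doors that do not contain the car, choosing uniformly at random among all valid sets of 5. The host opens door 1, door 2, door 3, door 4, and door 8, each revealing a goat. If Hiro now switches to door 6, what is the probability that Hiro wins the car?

Consider each possible location of the car in turn.
If it is behind any of doors 1, 2, 3, 4, and 8 (prior 1/8 each): that door was opened and seen not to hold the prize — ruled out; weight (1/8)·0 = 0 each.
If it is behind door 5 (prior 1/8): the host has 21 equally likely choices, so probability 1/21; weight (1/8)·(1/21) = 1/168.
If it is behind either of doors 6 and 7 (prior 1/8 each): the host has 6 equally likely choices, so probability 1/6; weight (1/8)·(1/6) = 1/48 each.
The weights sum to 1/21.
So P(the car behind door 6 | the host opened door 1, door 2, door 3, door 4, and door 8) = (1/48) / (1/21) = 7/16.

7/16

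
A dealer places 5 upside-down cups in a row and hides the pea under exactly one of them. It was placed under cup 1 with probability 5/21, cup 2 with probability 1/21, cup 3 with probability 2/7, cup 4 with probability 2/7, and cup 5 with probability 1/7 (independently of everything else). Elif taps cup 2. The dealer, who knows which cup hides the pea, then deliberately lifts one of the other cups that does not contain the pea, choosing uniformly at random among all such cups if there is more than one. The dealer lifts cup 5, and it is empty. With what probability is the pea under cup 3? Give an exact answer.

24/71

Apply Bayes' rule, conditioning on where the pea actually is.
If it is under cup 1 (prior 5/21): the dealer has 3 equally likely choices, so probability 1/3; weight (5/21)·(1/3) = 5/63.
If it is under cup 2 (prior 1/21): the dealer has 4 equally likely choices, so probability 1/4; weight (1/21)·(1/4) = 1/84.
If it is under either of cups 3 and 4 (prior 2/7 each): the dealer has 3 equally likely choices, so probability 1/3; weight (2/7)·(1/3) = 2/21 each.
If it is under cup 5 (prior 1/7): the dealer opened cup 5, so this case is ruled out; weight (1/7)·0 = 0.
The weights sum to 71/252.
So P(the pea under cup 3 | the dealer opened cup 5) = (2/21) / (71/252) = 24/71.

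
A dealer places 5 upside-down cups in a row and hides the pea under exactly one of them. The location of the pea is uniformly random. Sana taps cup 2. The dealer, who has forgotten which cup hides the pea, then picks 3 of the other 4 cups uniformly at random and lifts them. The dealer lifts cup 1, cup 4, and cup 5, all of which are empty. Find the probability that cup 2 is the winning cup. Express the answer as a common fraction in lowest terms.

Because the dealer chose which cups to lift without knowing where the pea is, the choice is independent of the prize location. Learning that none of the 3 opened cups holds the pea simply rules out those 3 locations and leaves the remaining 2 cups still equally likely by symmetry.
So P(the pea under cup 2) = 1/2.

1/2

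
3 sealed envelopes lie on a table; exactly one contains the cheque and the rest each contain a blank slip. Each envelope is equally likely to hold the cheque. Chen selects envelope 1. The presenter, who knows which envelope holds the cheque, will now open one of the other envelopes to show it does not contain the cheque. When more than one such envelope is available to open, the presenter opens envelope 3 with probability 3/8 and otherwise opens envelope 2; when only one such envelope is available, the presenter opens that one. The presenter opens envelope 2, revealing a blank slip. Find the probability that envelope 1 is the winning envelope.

5/13

Condition on the true location of the cheque.
If it is in envelope 1 (prior 1/3): envelope 3 is available but not opened, probability 5/8; weight (1/3)·(5/8) = 5/24.
If it is in envelope 2 (prior 1/3): the presenter opened envelope 2, so this case is ruled out; weight (1/3)·0 = 0.
If it is in envelope 3 (prior 1/3): only envelope 2 is available, probability 1; weight (1/3)·1 = 1/3.
The weights sum to 13/24.
So P(the cheque in envelope 1 | the presenter opened envelope 2) = (5/24) / (13/24) = 5/13.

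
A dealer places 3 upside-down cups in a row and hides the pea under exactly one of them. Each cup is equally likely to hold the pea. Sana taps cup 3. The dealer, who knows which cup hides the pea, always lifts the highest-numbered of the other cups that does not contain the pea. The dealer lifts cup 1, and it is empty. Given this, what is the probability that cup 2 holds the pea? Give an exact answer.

1

Condition on the true location of the pea.
If it is under cup 1 (prior 1/3): the dealer opened cup 1, so this case is ruled out; weight (1/3)·0 = 0.
If it is under cup 2 (prior 1/3): cup 1 is the highest-numbered option available, probability 1; weight (1/3)·1 = 1/3.
If it is under cup 3 (prior 1/3): the dealer would have opened cup 2 instead, probability 0; weight (1/3)·0 = 0.
The weights sum to 1/3.
So P(the pea under cup 2 | the dealer opened cup 1) = (1/3) / (1/3) = 1.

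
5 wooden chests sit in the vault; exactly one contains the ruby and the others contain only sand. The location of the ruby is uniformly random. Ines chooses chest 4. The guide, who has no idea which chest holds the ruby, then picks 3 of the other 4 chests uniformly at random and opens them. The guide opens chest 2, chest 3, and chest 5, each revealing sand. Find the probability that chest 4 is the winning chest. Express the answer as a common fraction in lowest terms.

1/2

Consider each possible location of the ruby in turn.
If it is in either of chests 1 and 4 (prior 1/5 each): the guide picks exactly this set with probability 1/4 regardless, and none is the prize; weight (1/5)·(1/4) = 1/20 each.
If it is in any of chests 2, 3, and 5 (prior 1/5 each): that chest was opened and seen not to hold the prize — ruled out; weight (1/5)·0 = 0 each.
The weights sum to 1/10.
So P(the ruby in chest 4 | the guide opened chest 2, chest 3, and chest 5) = (1/20) / (1/10) = 1/2.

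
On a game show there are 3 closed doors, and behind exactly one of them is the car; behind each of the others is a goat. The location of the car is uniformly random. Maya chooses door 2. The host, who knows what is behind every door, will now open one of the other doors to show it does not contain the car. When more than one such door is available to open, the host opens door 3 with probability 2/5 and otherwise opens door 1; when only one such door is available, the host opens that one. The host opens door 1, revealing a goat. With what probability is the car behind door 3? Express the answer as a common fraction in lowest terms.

Consider each possible location of the car in turn.
If it is behind door 1 (prior 1/3): the host opened door 1, so this case is ruled out; weight (1/3)·0 = 0.
If it is behind door 2 (prior 1/3): door 3 is available but not opened, probability 3/5; weight (1/3)·(3/5) = 1/5.
If it is behind door 3 (prior 1/3): only door 1 is available, probability 1; weight (1/3)·1 = 1/3.
The weights sum to 8/15.
So P(the car behind door 3 | the host opened door 1) = (1/3) / (8/15) = 5/8.

5/8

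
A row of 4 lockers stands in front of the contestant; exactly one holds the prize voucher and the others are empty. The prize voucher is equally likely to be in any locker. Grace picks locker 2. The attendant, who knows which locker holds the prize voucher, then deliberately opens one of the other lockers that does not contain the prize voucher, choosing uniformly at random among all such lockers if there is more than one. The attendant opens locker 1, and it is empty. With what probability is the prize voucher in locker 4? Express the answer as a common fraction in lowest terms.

Condition on the true location of the prize voucher.
If it is in locker 1 (prior 1/4): the attendant opened locker 1, so this case is ruled out; weight (1/4)·0 = 0.
If it is in locker 2 (prior 1/4): the attendant has 3 equally likely choices, so probability 1/3; weight (1/4)·(1/3) = 1/12.
If it is in either of lockers 3 and 4 (prior 1/4 each): the attendant has 2 equally likely choices, so probability 1/2; weight (1/4)·(1/2) = 1/8 each.
The weights sum to 1/3.
So P(the prize voucher in locker 4 | the attendant opened locker 1) = (1/8) / (1/3) = 3/8.

3/8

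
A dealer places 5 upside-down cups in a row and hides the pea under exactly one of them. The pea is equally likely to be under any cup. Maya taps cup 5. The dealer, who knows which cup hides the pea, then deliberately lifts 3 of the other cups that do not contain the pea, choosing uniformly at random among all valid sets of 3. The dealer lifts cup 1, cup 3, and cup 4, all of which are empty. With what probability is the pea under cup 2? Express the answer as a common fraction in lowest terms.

Consider each possible location of the pea in turn.
If it is under any of cups 1, 3, and 4 (prior 1/5 each): that cup was opened and seen not to hold the prize — ruled out; weight (1/5)·0 = 0 each.
If it is under cup 2 (prior 1/5): the dealer has no choice, probability 1; weight (1/5)·1 = 1/5.
If it is under cup 5 (prior 1/5): the dealer has 4 equally likely choices, so probability 1/4; weight (1/5)·(1/4) = 1/20.
The weights sum to 1/4.
So P(the pea under cup 2 | the dealer opened cup 1, cup 3, and cup 4) = (1/5) / (1/4) = 4/5.

4/5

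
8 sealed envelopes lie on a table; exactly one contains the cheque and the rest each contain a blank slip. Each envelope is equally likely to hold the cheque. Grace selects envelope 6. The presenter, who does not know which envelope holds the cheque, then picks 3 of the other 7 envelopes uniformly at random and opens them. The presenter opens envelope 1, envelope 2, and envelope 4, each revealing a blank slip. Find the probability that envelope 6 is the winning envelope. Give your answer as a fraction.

Because the presenter chose which envelopes to open without knowing where the cheque is, the choice is independent of the prize location. Learning that none of the 3 opened envelopes holds the cheque simply rules out those 3 locations and leaves the remaining 5 envelopes still equally likely by symmetry.
So P(the cheque in envelope 6) = 1/5.

1/5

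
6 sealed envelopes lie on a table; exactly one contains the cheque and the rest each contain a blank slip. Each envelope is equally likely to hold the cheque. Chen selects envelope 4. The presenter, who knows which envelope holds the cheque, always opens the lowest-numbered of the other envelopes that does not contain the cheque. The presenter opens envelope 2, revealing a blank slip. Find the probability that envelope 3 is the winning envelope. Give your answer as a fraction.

Condition on the true location of the cheque.
If it is in envelope 1 (prior 1/6): envelope 2 is the lowest-numbered option available, probability 1; weight (1/6)·1 = 1/6.
If it is in envelope 2 (prior 1/6): the presenter opened envelope 2, so this case is ruled out; weight (1/6)·0 = 0.
If it is in any of envelopes 3, 4, 5, and 6 (prior 1/6 each): the presenter would have opened envelope 1 instead, probability 0; weight (1/6)·0 = 0 each.
The weights sum to 1/6.
So P(the cheque in envelope 3 | the presenter opened envelope 2) = 0 / (1/6) = 0.

0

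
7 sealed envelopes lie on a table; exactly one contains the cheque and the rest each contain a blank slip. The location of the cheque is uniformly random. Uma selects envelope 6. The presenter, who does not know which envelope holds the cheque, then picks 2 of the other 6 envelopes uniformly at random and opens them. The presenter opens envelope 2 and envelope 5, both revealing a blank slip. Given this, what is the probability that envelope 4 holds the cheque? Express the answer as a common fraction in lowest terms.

1/5

Consider each possible location of the cheque in turn.
If it is in any of envelopes 1, 3, 4, 6, and 7 (prior 1/7 each): the presenter picks exactly this set with probability 1/15 regardless, and none is the prize; weight (1/7)·(1/15) = 1/105 each.
If it is in either of envelopes 2 and 5 (prior 1/7 each): that envelope was opened and seen not to hold the prize — ruled out; weight (1/7)·0 = 0 each.
The weights sum to 1/21.
So P(the cheque in envelope 4 | the presenter opened envelope 2 and envelope 5) = (1/105) / (1/21) = 1/5.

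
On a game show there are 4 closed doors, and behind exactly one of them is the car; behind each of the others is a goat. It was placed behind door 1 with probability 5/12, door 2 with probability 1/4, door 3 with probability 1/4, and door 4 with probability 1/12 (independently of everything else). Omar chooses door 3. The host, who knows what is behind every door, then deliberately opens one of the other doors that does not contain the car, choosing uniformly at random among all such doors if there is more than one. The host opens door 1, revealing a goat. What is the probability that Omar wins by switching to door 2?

1/2

Apply Bayes' rule, conditioning on where the car actually is.
If it is behind door 1 (prior 5/12): the host opened door 1, so this case is ruled out; weight (5/12)·0 = 0.
If it is behind door 2 (prior 1/4): the host has 2 equally likely choices, so probability 1/2; weight (1/4)·(1/2) = 1/8.
If it is behind door 3 (prior 1/4): the host has 3 equally likely choices, so probability 1/3; weight (1/4)·(1/3) = 1/12.
If it is behind door 4 (prior 1/12): the host has 2 equally likely choices, so probability 1/2; weight (1/12)·(1/2) = 1/24.
The weights sum to 1/4.
So P(the car behind door 2 | the host opened door 1) = (1/8) / (1/4) = 1/2.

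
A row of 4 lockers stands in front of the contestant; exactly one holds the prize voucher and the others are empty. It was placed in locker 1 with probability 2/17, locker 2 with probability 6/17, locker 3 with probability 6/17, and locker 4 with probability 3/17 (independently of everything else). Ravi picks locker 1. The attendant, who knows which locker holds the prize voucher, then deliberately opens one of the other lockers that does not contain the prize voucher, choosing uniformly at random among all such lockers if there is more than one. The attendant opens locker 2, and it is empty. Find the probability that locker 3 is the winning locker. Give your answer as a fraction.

18/31

Apply Bayes' rule, conditioning on where the prize voucher actually is.
If it is in locker 1 (prior 2/17): the attendant has 3 equally likely choices, so probability 1/3; weight (2/17)·(1/3) = 2/51.
If it is in locker 2 (prior 6/17): the attendant opened locker 2, so this case is ruled out; weight (6/17)·0 = 0.
If it is in locker 3 (prior 6/17): the attendant has 2 equally likely choices, so probability 1/2; weight (6/17)·(1/2) = 3/17.
If it is in locker 4 (prior 3/17): the attendant has 2 equally likely choices, so probability 1/2; weight (3/17)·(1/2) = 3/34.
The weights sum to 31/102.
So P(the prize voucher in locker 3 | the attendant opened locker 2) = (3/17) / (31/102) = 18/31.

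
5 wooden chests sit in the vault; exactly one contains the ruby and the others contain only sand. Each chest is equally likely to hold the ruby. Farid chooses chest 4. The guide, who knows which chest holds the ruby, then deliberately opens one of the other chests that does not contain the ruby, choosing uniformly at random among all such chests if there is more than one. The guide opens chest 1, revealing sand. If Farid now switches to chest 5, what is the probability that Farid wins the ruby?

4/15

Condition on the true location of the ruby.
If it is in chest 1 (prior 1/5): the guide opened chest 1, so this case is ruled out; weight (1/5)·0 = 0.
If it is in any of chests 2, 3, and 5 (prior 1/5 each): the guide has 3 equally likely choices, so probability 1/3; weight (1/5)·(1/3) = 1/15 each.
If it is in chest 4 (prior 1/5): the guide has 4 equally likely choices, so probability 1/4; weight (1/5)·(1/4) = 1/20.
The weights sum to 1/4.
So P(the ruby in chest 5 | the guide opened chest 1) = (1/15) / (1/4) = 4/15.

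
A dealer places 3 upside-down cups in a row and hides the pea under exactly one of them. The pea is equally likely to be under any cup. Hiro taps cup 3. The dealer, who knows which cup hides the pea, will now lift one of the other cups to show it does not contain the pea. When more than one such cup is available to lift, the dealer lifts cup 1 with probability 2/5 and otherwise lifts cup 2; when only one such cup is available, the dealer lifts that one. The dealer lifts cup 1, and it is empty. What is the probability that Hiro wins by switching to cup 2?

5/7

Consider each possible location of the pea in turn.
If it is under cup 1 (prior 1/3): the dealer opened cup 1, so this case is ruled out; weight (1/3)·0 = 0.
If it is under cup 2 (prior 1/3): only cup 1 is available, probability 1; weight (1/3)·1 = 1/3.
If it is under cup 3 (prior 1/3): cup 1 is available, opened with probability 2/5; weight (1/3)·(2/5) = 2/15.
The weights sum to 7/15.
So P(the pea under cup 2 | the dealer opened cup 1) = (1/3) / (7/15) = 5/7.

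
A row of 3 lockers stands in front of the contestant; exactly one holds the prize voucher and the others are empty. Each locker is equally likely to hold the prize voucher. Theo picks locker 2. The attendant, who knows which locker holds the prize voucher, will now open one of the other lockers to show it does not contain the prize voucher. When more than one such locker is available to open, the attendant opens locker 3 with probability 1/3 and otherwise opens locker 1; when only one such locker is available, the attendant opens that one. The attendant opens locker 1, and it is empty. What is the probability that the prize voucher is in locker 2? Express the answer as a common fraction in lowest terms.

Apply Bayes' rule, conditioning on where the prize voucher actually is.
If it is in locker 1 (prior 1/3): the attendant opened locker 1, so this case is ruled out; weight (1/3)·0 = 0.
If it is in locker 2 (prior 1/3): locker 3 is available but not opened, probability 2/3; weight (1/3)·(2/3) = 2/9.
If it is in locker 3 (prior 1/3): only locker 1 is available, probability 1; weight (1/3)·1 = 1/3.
The weights sum to 5/9.
So P(the prize voucher in locker 2 | the attendant opened locker 1) = (2/9) / (5/9) = 2/5.

2/5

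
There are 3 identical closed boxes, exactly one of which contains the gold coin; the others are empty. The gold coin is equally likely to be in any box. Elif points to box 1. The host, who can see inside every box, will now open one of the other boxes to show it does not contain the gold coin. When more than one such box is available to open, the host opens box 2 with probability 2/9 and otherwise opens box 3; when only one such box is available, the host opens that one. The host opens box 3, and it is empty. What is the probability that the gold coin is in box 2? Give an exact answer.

9/16

Condition on the true location of the gold coin.
If it is in box 1 (prior 1/3): box 2 is available but not opened, probability 7/9; weight (1/3)·(7/9) = 7/27.
If it is in box 2 (prior 1/3): only box 3 is available, probability 1; weight (1/3)·1 = 1/3.
If it is in box 3 (prior 1/3): the host opened box 3, so this case is ruled out; weight (1/3)·0 = 0.
The weights sum to 16/27.
So P(the gold coin in box 2 | the host opened box 3) = (1/3) / (16/27) = 9/16.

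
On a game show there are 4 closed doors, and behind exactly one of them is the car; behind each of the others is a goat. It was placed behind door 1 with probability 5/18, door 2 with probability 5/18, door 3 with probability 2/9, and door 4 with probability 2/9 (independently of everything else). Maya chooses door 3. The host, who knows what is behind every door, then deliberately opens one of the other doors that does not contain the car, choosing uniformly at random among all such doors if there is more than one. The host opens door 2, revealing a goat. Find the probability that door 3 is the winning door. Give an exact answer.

8/35

Apply Bayes' rule, conditioning on where the car actually is.
If it is behind door 1 (prior 5/18): the host has 2 equally likely choices, so probability 1/2; weight (5/18)·(1/2) = 5/36.
If it is behind door 2 (prior 5/18): the host opened door 2, so this case is ruled out; weight (5/18)·0 = 0.
If it is behind door 3 (prior 2/9): the host has 3 equally likely choices, so probability 1/3; weight (2/9)·(1/3) = 2/27.
If it is behind door 4 (prior 2/9): the host has 2 equally likely choices, so probability 1/2; weight (2/9)·(1/2) = 1/9.
The weights sum to 35/108.
So P(the car behind door 3 | the host opened door 2) = (2/27) / (35/108) = 8/35.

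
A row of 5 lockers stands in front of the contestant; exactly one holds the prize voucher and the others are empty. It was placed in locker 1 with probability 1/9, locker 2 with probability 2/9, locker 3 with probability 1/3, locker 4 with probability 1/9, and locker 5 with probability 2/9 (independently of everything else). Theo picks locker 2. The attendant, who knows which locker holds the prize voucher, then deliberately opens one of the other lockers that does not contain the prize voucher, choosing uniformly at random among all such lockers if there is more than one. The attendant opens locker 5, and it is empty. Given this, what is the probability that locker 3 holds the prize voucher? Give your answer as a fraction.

Consider each possible location of the prize voucher in turn.
If it is in either of lockers 1 and 4 (prior 1/9 each): the attendant has 3 equally likely choices, so probability 1/3; weight (1/9)·(1/3) = 1/27 each.
If it is in locker 2 (prior 2/9): the attendant has 4 equally likely choices, so probability 1/4; weight (2/9)·(1/4) = 1/18.
If it is in locker 3 (prior 1/3): the attendant has 3 equally likely choices, so probability 1/3; weight (1/3)·(1/3) = 1/9.
If it is in locker 5 (prior 2/9): the attendant opened locker 5, so this case is ruled out; weight (2/9)·0 = 0.
The weights sum to 13/54.
So P(the prize voucher in locker 3 | the attendant opened locker 5) = (1/9) / (13/54) = 6/13.

6/13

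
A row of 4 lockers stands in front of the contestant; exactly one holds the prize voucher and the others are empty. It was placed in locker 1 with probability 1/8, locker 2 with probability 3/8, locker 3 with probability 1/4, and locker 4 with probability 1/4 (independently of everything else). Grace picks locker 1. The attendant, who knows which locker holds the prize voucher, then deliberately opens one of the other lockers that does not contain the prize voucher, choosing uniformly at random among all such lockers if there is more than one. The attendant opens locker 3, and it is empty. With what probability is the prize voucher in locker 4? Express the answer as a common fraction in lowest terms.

Consider each possible location of the prize voucher in turn.
If it is in locker 1 (prior 1/8): the attendant has 3 equally likely choices, so probability 1/3; weight (1/8)·(1/3) = 1/24.
If it is in locker 2 (prior 3/8): the attendant has 2 equally likely choices, so probability 1/2; weight (3/8)·(1/2) = 3/16.
If it is in locker 3 (prior 1/4): the attendant opened locker 3, so this case is ruled out; weight (1/4)·0 = 0.
If it is in locker 4 (prior 1/4): the attendant has 2 equally likely choices, so probability 1/2; weight (1/4)·(1/2) = 1/8.
The weights sum to 17/48.
So P(the prize voucher in locker 4 | the attendant opened locker 3) = (1/8) / (17/48) = 6/17.

6/17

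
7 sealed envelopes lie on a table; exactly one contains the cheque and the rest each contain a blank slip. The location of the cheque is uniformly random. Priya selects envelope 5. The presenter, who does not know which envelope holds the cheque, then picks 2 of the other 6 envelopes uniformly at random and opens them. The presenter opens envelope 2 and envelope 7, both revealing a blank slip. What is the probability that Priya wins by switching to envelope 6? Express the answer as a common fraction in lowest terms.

1/5

Because the presenter chose which envelopes to open without knowing where the cheque is, the choice is independent of the prize location. Learning that none of the 2 opened envelopes holds the cheque simply rules out those 2 locations and leaves the remaining 5 envelopes still equally likely by symmetry.
So P(the cheque in envelope 6) = 1/5.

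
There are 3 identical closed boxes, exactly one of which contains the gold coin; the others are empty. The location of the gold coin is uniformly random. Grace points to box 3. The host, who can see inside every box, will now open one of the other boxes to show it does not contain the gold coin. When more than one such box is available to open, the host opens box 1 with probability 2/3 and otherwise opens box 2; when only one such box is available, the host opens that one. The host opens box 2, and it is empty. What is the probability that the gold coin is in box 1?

3/4

Consider each possible location of the gold coin in turn.
If it is in box 1 (prior 1/3): only box 2 is available, probability 1; weight (1/3)·1 = 1/3.
If it is in box 2 (prior 1/3): the host opened box 2, so this case is ruled out; weight (1/3)·0 = 0.
If it is in box 3 (prior 1/3): box 1 is available but not opened, probability 1/3; weight (1/3)·(1/3) = 1/9.
The weights sum to 4/9.
So P(the gold coin in box 1 | the host opened box 2) = (1/3) / (4/9) = 3/4.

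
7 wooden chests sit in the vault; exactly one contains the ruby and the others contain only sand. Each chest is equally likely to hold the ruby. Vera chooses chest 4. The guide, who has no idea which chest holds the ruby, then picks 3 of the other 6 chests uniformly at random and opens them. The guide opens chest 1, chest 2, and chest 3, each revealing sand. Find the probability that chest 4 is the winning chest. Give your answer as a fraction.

Consider each possible location of the ruby in turn.
If it is in any of chests 1, 2, and 3 (prior 1/7 each): that chest was opened and seen not to hold the prize — ruled out; weight (1/7)·0 = 0 each.
If it is in any of chests 4, 5, 6, and 7 (prior 1/7 each): the guide picks exactly this set with probability 1/20 regardless, and none is the prize; weight (1/7)·(1/20) = 1/140 each.
The weights sum to 1/35.
So P(the ruby in chest 4 | the guide opened chest 1, chest 2, and chest 3) = (1/140) / (1/35) = 1/4.

1/4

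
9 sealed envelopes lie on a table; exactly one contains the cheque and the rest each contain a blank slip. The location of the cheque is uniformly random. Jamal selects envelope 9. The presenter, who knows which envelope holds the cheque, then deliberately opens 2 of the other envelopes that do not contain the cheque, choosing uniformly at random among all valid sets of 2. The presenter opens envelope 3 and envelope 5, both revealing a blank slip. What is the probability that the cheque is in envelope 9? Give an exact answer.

1/9

Apply Bayes' rule, conditioning on where the cheque actually is.
If it is in any of envelopes 1, 2, 4, 6, 7, and 8 (prior 1/9 each): the presenter has 21 equally likely choices, so probability 1/21; weight (1/9)·(1/21) = 1/189 each.
If it is in either of envelopes 3 and 5 (prior 1/9 each): that envelope was opened and seen not to hold the prize — ruled out; weight (1/9)·0 = 0 each.
If it is in envelope 9 (prior 1/9): the presenter has 28 equally likely choices, so probability 1/28; weight (1/9)·(1/28) = 1/252.
The weights sum to 1/28.
So P(the cheque in envelope 9 | the presenter opened envelope 3 and envelope 5) = (1/252) / (1/28) = 1/9.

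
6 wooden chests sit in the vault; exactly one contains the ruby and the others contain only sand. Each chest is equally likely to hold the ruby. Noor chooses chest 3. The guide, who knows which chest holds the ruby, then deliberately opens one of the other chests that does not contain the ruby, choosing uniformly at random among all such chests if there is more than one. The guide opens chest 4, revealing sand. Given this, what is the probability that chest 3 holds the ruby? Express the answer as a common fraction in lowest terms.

1/6

Condition on the true location of the ruby.
If it is in any of chests 1, 2, 5, and 6 (prior 1/6 each): the guide has 4 equally likely choices, so probability 1/4; weight (1/6)·(1/4) = 1/24 each.
If it is in chest 3 (prior 1/6): the guide has 5 equally likely choices, so probability 1/5; weight (1/6)·(1/5) = 1/30.
If it is in chest 4 (prior 1/6): the guide opened chest 4, so this case is ruled out; weight (1/6)·0 = 0.
The weights sum to 1/5.
So P(the ruby in chest 3 | the guide opened chest 4) = (1/30) / (1/5) = 1/6.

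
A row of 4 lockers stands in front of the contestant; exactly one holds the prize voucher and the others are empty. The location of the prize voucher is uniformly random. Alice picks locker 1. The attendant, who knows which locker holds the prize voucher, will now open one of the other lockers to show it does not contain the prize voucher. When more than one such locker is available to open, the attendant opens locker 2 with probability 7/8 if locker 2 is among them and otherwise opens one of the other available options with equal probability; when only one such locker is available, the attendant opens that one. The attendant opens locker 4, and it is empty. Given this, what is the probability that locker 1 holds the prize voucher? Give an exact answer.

Apply Bayes' rule, conditioning on where the prize voucher actually is.
If it is in locker 1 (prior 1/4): locker 2 is available but not opened; locker 4 gets probability (1 − 7/8)/2 = 1/16; weight (1/4)·(1/16) = 1/64.
If it is in locker 2 (prior 1/4): locker 2 holds the prize so is unavailable; the attendant chooses uniformly among the 2 others, probability 1/2; weight (1/4)·(1/2) = 1/8.
If it is in locker 3 (prior 1/4): locker 2 is available but not opened, probability 1/8; weight (1/4)·(1/8) = 1/32.
If it is in locker 4 (prior 1/4): the attendant opened locker 4, so this case is ruled out; weight (1/4)·0 = 0.
The weights sum to 11/64.
So P(the prize voucher in locker 1 | the attendant opened locker 4) = (1/64) / (11/64) = 1/11.

1/11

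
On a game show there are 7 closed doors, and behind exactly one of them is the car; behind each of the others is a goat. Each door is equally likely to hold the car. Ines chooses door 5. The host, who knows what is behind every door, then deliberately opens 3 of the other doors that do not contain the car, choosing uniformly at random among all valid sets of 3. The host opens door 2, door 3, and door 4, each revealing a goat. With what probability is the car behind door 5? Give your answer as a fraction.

Condition on the true location of the car.
If it is behind any of doors 1, 6, and 7 (prior 1/7 each): the host has 10 equally likely choices, so probability 1/10; weight (1/7)·(1/10) = 1/70 each.
If it is behind any of doors 2, 3, and 4 (prior 1/7 each): that door was opened and seen not to hold the prize — ruled out; weight (1/7)·0 = 0 each.
If it is behind door 5 (prior 1/7): the host has 20 equally likely choices, so probability 1/20; weight (1/7)·(1/20) = 1/140.
The weights sum to 1/20.
So P(the car behind door 5 | the host opened door 2, door 3, and door 4) = (1/140) / (1/20) = 1/7.

1/7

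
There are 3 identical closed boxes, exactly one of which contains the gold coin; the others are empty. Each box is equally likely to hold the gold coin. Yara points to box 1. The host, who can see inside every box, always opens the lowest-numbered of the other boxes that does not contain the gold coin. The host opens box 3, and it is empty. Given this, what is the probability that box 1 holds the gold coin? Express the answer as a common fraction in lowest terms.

0

Apply Bayes' rule, conditioning on where the gold coin actually is.
If it is in box 1 (prior 1/3): the host would have opened box 2 instead, probability 0; weight (1/3)·0 = 0.
If it is in box 2 (prior 1/3): box 3 is the lowest-numbered option available, probability 1; weight (1/3)·1 = 1/3.
If it is in box 3 (prior 1/3): the host opened box 3, so this case is ruled out; weight (1/3)·0 = 0.
The weights sum to 1/3.
So P(the gold coin in box 1 | the host opened box 3) = 0 / (1/3) = 0.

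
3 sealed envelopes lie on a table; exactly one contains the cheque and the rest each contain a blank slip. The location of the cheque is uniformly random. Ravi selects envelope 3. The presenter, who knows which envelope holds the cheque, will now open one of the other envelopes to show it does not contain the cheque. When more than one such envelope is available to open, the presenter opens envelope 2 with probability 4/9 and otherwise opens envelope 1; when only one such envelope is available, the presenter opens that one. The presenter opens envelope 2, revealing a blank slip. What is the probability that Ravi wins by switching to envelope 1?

Apply Bayes' rule, conditioning on where the cheque actually is.
If it is in envelope 1 (prior 1/3): only envelope 2 is available, probability 1; weight (1/3)·1 = 1/3.
If it is in envelope 2 (prior 1/3): the presenter opened envelope 2, so this case is ruled out; weight (1/3)·0 = 0.
If it is in envelope 3 (prior 1/3): envelope 2 is available, opened with probability 4/9; weight (1/3)·(4/9) = 4/27.
The weights sum to 13/27.
So P(the cheque in envelope 1 | the presenter opened envelope 2) = (1/3) / (13/27) = 9/13.

9/13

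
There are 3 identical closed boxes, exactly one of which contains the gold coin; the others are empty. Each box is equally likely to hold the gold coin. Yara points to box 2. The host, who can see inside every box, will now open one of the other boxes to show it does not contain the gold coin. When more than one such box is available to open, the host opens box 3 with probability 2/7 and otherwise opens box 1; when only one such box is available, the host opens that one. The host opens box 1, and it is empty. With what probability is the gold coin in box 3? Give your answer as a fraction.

Condition on the true location of the gold coin.
If it is in box 1 (prior 1/3): the host opened box 1, so this case is ruled out; weight (1/3)·0 = 0.
If it is in box 2 (prior 1/3): box 3 is available but not opened, probability 5/7; weight (1/3)·(5/7) = 5/21.
If it is in box 3 (prior 1/3): only box 1 is available, probability 1; weight (1/3)·1 = 1/3.
The weights sum to 4/7.
So P(the gold coin in box 3 | the host opened box 1) = (1/3) / (4/7) = 7/12.

7/12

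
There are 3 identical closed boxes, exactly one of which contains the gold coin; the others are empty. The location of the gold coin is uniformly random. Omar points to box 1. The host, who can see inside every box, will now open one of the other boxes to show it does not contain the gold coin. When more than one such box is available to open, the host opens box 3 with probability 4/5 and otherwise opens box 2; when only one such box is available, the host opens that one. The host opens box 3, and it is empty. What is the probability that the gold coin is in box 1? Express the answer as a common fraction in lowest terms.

4/9

Condition on the true location of the gold coin.
If it is in box 1 (prior 1/3): box 3 is available, opened with probability 4/5; weight (1/3)·(4/5) = 4/15.
If it is in box 2 (prior 1/3): only box 3 is available, probability 1; weight (1/3)·1 = 1/3.
If it is in box 3 (prior 1/3): the host opened box 3, so this case is ruled out; weight (1/3)·0 = 0.
The weights sum to 3/5.
So P(the gold coin in box 1 | the host opened box 3) = (4/15) / (3/5) = 4/9.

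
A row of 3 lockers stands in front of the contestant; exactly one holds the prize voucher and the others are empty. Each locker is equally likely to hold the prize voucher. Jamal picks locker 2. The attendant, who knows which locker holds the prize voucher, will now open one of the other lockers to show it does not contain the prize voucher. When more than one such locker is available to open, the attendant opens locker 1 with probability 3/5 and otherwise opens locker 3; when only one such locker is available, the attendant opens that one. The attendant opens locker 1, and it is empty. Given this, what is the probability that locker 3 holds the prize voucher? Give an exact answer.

5/8

Consider each possible location of the prize voucher in turn.
If it is in locker 1 (prior 1/3): the attendant opened locker 1, so this case is ruled out; weight (1/3)·0 = 0.
If it is in locker 2 (prior 1/3): locker 1 is available, opened with probability 3/5; weight (1/3)·(3/5) = 1/5.
If it is in locker 3 (prior 1/3): only locker 1 is available, probability 1; weight (1/3)·1 = 1/3.
The weights sum to 8/15.
So P(the prize voucher in locker 3 | the attendant opened locker 1) = (1/3) / (8/15) = 5/8.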